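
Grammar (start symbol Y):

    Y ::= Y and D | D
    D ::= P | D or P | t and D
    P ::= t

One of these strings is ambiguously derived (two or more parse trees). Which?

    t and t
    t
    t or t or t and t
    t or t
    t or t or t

t and t: 2 trees
t: 1 tree
t or t or t and t: 1 tree
t or t: 1 tree
t or t or t: 1 tree

t and t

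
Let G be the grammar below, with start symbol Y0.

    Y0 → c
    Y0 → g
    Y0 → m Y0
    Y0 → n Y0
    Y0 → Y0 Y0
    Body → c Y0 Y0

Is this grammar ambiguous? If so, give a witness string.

Ambiguous

Witness: c c c

Derivation 1: Y0 ⇒ Y0 Y0 ⇒ c Y0 ⇒ c Y0 Y0 ⇒ c c Y0 ⇒ c c c
Derivation 2: Y0 ⇒ Y0 Y0 ⇒ Y0 Y0 Y0 ⇒ c Y0 Y0 ⇒ c c Y0 ⇒ c c c

Two distinct leftmost derivations for the same string.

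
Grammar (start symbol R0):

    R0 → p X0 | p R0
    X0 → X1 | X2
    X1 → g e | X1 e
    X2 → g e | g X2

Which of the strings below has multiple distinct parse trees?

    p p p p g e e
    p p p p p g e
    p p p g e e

p p p p p g e

p p p p g e e: 1 tree
p p p p p g e: 2 trees
p p p g e e: 1 tree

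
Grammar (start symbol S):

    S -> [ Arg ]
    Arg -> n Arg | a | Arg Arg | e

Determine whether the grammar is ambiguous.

Ambiguous

Witness: [ a a a ]

Derivation 1: S ⇒ [ Arg ] ⇒ [ Arg Arg ] ⇒ [ a Arg ] ⇒ [ a Arg Arg ] ⇒ [ a a Arg ] ⇒ [ a a a ]
Derivation 2: S ⇒ [ Arg ] ⇒ [ Arg Arg ] ⇒ [ Arg Arg Arg ] ⇒ [ a Arg Arg ] ⇒ [ a a Arg ] ⇒ [ a a a ]

Two distinct leftmost derivations for the same string.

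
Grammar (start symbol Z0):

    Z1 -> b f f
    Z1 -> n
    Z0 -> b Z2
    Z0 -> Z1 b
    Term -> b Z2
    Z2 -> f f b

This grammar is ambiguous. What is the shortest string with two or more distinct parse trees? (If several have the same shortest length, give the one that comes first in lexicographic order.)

b f f b

length 2: no string has ≥2 trees
length 4: b f f b has 2 parse trees

Two derivations of b f f b:
  Z0 ⇒ b Z2 ⇒ b f f b
  Z0 ⇒ Z1 b ⇒ b f f b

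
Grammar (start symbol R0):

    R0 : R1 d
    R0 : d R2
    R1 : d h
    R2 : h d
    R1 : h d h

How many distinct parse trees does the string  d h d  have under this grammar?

2

Parse trees for d h d:
  [R0 [R1 d h] d]
  [R0 d [R2 h d]]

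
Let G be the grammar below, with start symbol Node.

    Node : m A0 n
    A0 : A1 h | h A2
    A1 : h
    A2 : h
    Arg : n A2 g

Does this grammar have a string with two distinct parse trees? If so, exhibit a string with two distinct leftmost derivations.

Witness: m h h n

Derivation 1: Node ⇒ m A0 n ⇒ m A1 h n ⇒ m h h n
Derivation 2: Node ⇒ m A0 n ⇒ m h A2 n ⇒ m h h n

Two distinct leftmost derivations for the same string.

Ambiguous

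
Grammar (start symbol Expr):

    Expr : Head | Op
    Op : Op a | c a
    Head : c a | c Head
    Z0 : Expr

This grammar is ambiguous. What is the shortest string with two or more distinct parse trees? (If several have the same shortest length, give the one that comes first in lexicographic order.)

length 2: c a has 2 parse trees

Two derivations of c a:
  Expr ⇒ Head ⇒ c a
  Expr ⇒ Op ⇒ c a

c a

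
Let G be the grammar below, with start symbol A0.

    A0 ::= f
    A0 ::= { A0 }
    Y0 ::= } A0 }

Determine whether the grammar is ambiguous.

Only A0 is reachable from A0; ignoring the rest: L(A0) is { openⁿ atom closeⁿ : n ≥ 0 }. The bracket depth fixes n, and the derivation is forced at every step.

Unambiguous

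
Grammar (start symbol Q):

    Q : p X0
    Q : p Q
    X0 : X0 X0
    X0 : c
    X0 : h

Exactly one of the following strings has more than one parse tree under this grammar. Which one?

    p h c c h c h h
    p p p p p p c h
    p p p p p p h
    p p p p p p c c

p h c c h c h h

p h c c h c h h: 132 trees
p p p p p p c h: 1 tree
p p p p p p h: 1 tree
p p p p p p c c: 1 tree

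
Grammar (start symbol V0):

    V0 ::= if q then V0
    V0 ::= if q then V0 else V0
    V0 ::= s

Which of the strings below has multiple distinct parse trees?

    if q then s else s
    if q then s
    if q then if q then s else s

if q then s else s: 1 tree
if q then s: 1 tree
if q then if q then s else s: 2 trees

if q then if q then s else s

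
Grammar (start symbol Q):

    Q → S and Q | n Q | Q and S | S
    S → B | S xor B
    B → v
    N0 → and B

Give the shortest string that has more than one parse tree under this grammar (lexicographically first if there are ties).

length 1: no string has ≥2 trees
length 2: no string has ≥2 trees
length 3: v and v has 2 parse trees

Two derivations of v and v:
  Q ⇒ S and Q ⇒ B and Q ⇒ v and Q ⇒ v and S ⇒ v and B ⇒ v and v
  Q ⇒ Q and S ⇒ S and S ⇒ B and S ⇒ v and S ⇒ v and B ⇒ v and v

v and v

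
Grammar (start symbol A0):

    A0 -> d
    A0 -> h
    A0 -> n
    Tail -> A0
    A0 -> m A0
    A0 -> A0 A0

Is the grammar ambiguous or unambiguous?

Ambiguous

Witness: d d d

Derivation 1: A0 ⇒ A0 A0 ⇒ d A0 ⇒ d A0 A0 ⇒ d d A0 ⇒ d d d
Derivation 2: A0 ⇒ A0 A0 ⇒ A0 A0 A0 ⇒ d A0 A0 ⇒ d d A0 ⇒ d d d

Two distinct leftmost derivations for the same string.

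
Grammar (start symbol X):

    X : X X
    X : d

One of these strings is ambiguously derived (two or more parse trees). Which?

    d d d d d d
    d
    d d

d d d d d d: 42 trees
d: 1 tree
d d: 1 tree

d d d d d d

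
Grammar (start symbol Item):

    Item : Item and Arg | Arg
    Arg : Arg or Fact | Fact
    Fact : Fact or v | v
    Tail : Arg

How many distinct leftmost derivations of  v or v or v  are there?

4

Parse trees for v or v or v:
  [Item [Arg [Arg [Fact v]] or [Fact [Fact v] or v]]]
  [Item [Arg [Arg [Arg [Fact v]] or [Fact v]] or [Fact v]]]
  [Item [Arg [Arg [Fact [Fact v] or v]] or [Fact v]]]
  [Item [Arg [Fact [Fact [Fact v] or v] or v]]]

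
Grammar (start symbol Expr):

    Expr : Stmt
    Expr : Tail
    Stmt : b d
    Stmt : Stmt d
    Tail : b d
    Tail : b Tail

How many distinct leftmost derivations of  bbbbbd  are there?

Parse trees for bbbbbd:
  [Expr [Tail b [Tail b [Tail b [Tail b [Tail b d]]]]]]

1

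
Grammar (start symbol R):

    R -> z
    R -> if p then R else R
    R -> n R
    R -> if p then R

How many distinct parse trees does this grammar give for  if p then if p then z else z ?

Parse trees for if p then if p then z else z:
  [R if p then [R if p then [R z]] else [R z]]
  [R if p then [R if p then [R z] else [R z]]]

2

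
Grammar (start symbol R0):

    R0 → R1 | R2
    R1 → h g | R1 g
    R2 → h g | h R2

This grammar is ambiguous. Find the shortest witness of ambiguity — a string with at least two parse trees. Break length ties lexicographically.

h g

length 2: h g has 2 parse trees

Two derivations of h g:
  R0 ⇒ R1 ⇒ h g
  R0 ⇒ R2 ⇒ h g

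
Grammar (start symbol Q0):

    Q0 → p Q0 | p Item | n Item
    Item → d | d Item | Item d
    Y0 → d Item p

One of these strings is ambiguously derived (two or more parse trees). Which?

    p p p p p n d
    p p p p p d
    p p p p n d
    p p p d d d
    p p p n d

p p p d d d

p p p p p n d: 1 tree
p p p p p d: 1 tree
p p p p n d: 1 tree
p p p d d d: 4 trees
p p p n d: 1 tree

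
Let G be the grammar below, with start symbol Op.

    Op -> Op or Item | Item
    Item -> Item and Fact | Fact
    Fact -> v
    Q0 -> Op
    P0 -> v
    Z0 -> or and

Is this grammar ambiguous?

Unambiguous

(Q0, P0, Z0 are unreachable from Op, so their rules don't affect L(Op).) This is a standard precedence ladder (Op over Item over Fact), with each level left-recursive on its own operator ('or' at Op, 'and' at Item). That structure is LR(1), hence unambiguous.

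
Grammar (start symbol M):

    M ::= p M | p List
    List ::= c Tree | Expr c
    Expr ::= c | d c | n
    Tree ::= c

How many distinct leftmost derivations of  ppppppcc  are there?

2

Parse trees for ppppppcc:
  [M p [M p [M p [M p [M p [M p [List c [Tree c]]]]]]]]
  [M p [M p [M p [M p [M p [M p [List [Expr c] c]]]]]]]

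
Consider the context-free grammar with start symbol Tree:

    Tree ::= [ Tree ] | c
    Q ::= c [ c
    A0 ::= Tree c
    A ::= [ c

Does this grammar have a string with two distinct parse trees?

Only Tree is reachable from Tree; ignoring the rest: Each string is a nest of matched brackets around a single atom. An opening bracket forces the recursive rule; an atom forces the base rule.

Unambiguous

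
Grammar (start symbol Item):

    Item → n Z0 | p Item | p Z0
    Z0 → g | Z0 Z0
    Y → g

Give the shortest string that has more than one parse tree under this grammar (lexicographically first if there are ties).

n g g g

length 2: no string has ≥2 trees
length 3: no string has ≥2 trees
length 4: n g g g has 2 parse trees

Two derivations of n g g g:
  Item ⇒ n Z0 ⇒ n Z0 Z0 ⇒ n g Z0 ⇒ n g Z0 Z0 ⇒ n g g Z0 ⇒ n g g g
  Item ⇒ n Z0 ⇒ n Z0 Z0 ⇒ n Z0 Z0 Z0 ⇒ n g Z0 Z0 ⇒ n g g Z0 ⇒ n g g g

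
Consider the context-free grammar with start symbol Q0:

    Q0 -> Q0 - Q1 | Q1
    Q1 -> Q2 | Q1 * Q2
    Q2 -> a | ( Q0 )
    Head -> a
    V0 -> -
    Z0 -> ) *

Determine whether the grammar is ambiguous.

Unambiguous

Only Q0, Q1, Q2 are reachable from Q0; ignoring the rest: Q0 → Q0 - Q1 | Q1  ;  Q1 → Q1 * Q2 | Q2  — a left-associative chain with Q2 at the bottom. Each string factors uniquely by precedence.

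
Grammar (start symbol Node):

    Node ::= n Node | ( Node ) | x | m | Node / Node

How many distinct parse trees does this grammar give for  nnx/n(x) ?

3

Parse trees for nnx/n(x):
  [Node n [Node n [Node [Node x] / [Node n [Node ( [Node x] )]]]]]
  [Node n [Node [Node n [Node x]] / [Node n [Node ( [Node x] )]]]]
  [Node [Node n [Node n [Node x]]] / [Node n [Node ( [Node x] )]]]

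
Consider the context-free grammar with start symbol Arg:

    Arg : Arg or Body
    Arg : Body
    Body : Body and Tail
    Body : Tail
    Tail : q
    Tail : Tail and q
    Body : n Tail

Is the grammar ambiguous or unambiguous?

Ambiguous

Witness: q and q

Derivation 1: Arg ⇒ Body ⇒ Body and Tail ⇒ Tail and Tail ⇒ q and Tail ⇒ q and q
Derivation 2: Arg ⇒ Body ⇒ Tail ⇒ Tail and q ⇒ q and q

Two distinct leftmost derivations for the same string.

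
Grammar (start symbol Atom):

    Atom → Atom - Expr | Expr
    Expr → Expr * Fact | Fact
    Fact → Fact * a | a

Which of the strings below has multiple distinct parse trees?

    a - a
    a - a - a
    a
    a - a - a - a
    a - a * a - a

a - a * a - a

a - a: 1 tree
a - a - a: 1 tree
a: 1 tree
a - a - a - a: 1 tree
a - a * a - a: 2 trees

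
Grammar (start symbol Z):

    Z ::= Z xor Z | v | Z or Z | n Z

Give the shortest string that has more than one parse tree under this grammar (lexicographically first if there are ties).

length 1: no string has ≥2 trees
length 2: no string has ≥2 trees
length 3: no string has ≥2 trees
length 4: n v or v has 2 parse trees

Two derivations of n v or v:
  Z ⇒ Z or Z ⇒ n Z or Z ⇒ n v or Z ⇒ n v or v
  Z ⇒ n Z ⇒ n Z or Z ⇒ n v or Z ⇒ n v or v

n v or v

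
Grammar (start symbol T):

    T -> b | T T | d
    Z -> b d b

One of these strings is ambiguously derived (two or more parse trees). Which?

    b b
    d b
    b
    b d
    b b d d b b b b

b b: 1 tree
d b: 1 tree
b: 1 tree
b d: 1 tree
b b d d b b b b: 429 trees

b b d d b b b b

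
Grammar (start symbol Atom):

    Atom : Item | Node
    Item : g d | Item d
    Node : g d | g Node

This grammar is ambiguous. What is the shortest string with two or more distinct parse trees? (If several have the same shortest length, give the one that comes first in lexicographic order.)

length 2: g d has 2 parse trees

Two derivations of g d:
  Atom ⇒ Item ⇒ g d
  Atom ⇒ Node ⇒ g d

g d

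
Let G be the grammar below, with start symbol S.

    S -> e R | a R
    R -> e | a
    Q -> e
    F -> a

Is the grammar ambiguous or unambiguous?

(Q, F are unreachable from S, so their rules don't affect L(S).) The reachable rules are right-linear with at most one rule per (nonterminal, next-terminal) pair. Each input token forces the next rule, so parsing is deterministic.

Unambiguous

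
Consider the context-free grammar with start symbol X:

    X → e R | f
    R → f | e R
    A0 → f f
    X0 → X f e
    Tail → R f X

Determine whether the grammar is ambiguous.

Unambiguous

Only X, R are reachable from X; ignoring the rest: Each reachable nonterminal has at most one production per leading terminal, and all productions are right-linear; the derivation is determined token-by-token.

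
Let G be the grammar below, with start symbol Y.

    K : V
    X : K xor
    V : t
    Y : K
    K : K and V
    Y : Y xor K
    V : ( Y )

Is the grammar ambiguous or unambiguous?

Unambiguous

(X is unreachable from Y, so its rules don't affect L(Y).) The grammar is stratified — Y handles 'xor' (left-recursive), K handles 'and', V atoms. Each operator has a fixed associativity and precedence level, so every string has one parse.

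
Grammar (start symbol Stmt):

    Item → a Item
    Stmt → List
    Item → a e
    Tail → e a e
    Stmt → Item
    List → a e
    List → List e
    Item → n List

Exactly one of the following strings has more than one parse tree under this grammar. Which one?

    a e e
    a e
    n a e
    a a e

a e

a e e: 1 tree
a e: 2 trees
n a e: 1 tree
a a e: 1 tree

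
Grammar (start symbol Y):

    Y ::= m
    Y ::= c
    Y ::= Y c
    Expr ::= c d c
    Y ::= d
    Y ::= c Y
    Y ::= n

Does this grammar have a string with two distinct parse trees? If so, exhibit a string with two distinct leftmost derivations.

Ambiguous

Witness: c c

Derivation 1: Y ⇒ Y c ⇒ c c
Derivation 2: Y ⇒ c Y ⇒ c c

Two distinct leftmost derivations for the same string.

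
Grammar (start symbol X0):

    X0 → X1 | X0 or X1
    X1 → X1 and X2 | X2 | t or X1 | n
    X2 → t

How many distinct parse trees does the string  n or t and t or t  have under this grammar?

Parse trees for n or t and t or t:
  [X0 [X0 [X0 [X1 n]] or [X1 [X1 [X2 t]] and [X2 t]]] or [X1 [X2 t]]]

1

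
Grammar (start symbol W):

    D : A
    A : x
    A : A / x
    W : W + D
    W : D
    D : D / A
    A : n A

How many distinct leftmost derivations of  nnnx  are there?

Parse trees for nnnx:
  [W [D [A n [A n [A n [A x]]]]]]

1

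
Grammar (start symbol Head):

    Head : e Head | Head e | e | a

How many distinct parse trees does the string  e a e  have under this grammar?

2

Parse trees for e a e:
  [Head e [Head [Head a] e]]
  [Head [Head e [Head a]] e]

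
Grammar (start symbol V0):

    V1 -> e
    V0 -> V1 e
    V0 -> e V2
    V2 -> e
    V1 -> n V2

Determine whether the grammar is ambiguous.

Ambiguous

Witness: e e

Derivation 1: V0 ⇒ V1 e ⇒ e e
Derivation 2: V0 ⇒ e V2 ⇒ e e

Two distinct leftmost derivations for the same string.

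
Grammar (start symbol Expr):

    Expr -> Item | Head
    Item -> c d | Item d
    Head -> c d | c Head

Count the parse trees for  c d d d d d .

Parse trees for c d d d d d:
  [Expr [Item [Item [Item [Item [Item c d] d] d] d] d]]

1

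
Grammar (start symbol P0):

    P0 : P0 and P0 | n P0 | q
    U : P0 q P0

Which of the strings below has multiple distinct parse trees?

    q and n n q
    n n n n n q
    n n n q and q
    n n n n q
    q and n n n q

n n n q and q

q and n n q: 1 tree
n n n n n q: 1 tree
n n n q and q: 4 trees
n n n n q: 1 tree
q and n n n q: 1 tree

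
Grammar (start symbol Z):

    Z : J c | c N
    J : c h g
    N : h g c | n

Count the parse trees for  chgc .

Parse trees for chgc:
  [Z [J c h g] c]
  [Z c [N h g c]]

2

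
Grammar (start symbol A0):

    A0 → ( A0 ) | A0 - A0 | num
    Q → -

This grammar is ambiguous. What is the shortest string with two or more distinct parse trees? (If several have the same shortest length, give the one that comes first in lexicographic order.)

length 1: no string has ≥2 trees
length 3: no string has ≥2 trees
length 5: num - num - num has 2 parse trees

Two derivations of num - num - num:
  A0 ⇒ A0 - A0 ⇒ A0 - A0 - A0 ⇒ num - A0 - A0 ⇒ num - num - A0 ⇒ num - num - num
  A0 ⇒ A0 - A0 ⇒ num - A0 ⇒ num - A0 - A0 ⇒ num - num - A0 ⇒ num - num - num

num - num - num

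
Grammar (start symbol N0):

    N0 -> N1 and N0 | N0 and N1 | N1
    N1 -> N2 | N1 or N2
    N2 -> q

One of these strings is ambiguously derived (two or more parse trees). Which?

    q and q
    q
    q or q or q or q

q and q: 2 trees
q: 1 tree
q or q or q or q: 1 tree

q and q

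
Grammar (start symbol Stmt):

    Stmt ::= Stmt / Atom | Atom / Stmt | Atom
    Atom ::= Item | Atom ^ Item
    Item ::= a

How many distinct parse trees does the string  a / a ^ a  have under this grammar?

Parse trees for a / a ^ a:
  [Stmt [Stmt [Atom [Item a]]] / [Atom [Atom [Item a]] ^ [Item a]]]
  [Stmt [Atom [Item a]] / [Stmt [Atom [Atom [Item a]] ^ [Item a]]]]

2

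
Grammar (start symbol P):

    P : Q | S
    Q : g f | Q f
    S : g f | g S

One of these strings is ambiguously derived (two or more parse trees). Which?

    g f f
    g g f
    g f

g f f: 1 tree
g g f: 1 tree
g f: 2 trees

g f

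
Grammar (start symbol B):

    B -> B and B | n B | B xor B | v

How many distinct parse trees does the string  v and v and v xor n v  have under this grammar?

Parse trees for v and v and v xor n v:
  [B [B v] and [B [B v] and [B [B v] xor [B n [B v]]]]]
  [B [B v] and [B [B [B v] and [B v]] xor [B n [B v]]]]
  [B [B [B v] and [B v]] and [B [B v] xor [B n [B v]]]]
  [B [B [B v] and [B [B v] and [B v]]] xor [B n [B v]]]
  [B [B [B [B v] and [B v]] and [B v]] xor [B n [B v]]]

5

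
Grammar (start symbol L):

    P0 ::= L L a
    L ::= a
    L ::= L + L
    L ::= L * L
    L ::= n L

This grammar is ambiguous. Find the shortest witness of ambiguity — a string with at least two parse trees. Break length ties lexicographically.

length 1: no string has ≥2 trees
length 2: no string has ≥2 trees
length 3: no string has ≥2 trees
length 4: n a * a has 2 parse trees

Two derivations of n a * a:
  L ⇒ L * L ⇒ n L * L ⇒ n a * L ⇒ n a * a
  L ⇒ n L ⇒ n L * L ⇒ n a * L ⇒ n a * a

n a * a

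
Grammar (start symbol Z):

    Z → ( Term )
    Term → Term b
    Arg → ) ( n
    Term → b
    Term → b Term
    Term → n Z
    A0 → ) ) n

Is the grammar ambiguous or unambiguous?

Ambiguous

Witness: ( b b )

Derivation 1: Z ⇒ ( Term ) ⇒ ( Term b ) ⇒ ( b b )
Derivation 2: Z ⇒ ( Term ) ⇒ ( b Term ) ⇒ ( b b )

Two distinct leftmost derivations for the same string.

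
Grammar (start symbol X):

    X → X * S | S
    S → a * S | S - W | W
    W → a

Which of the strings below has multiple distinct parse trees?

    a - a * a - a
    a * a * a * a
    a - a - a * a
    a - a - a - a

a - a * a - a: 1 tree
a * a * a * a: 8 trees
a - a - a * a: 1 tree
a - a - a - a: 1 tree

a * a * a * a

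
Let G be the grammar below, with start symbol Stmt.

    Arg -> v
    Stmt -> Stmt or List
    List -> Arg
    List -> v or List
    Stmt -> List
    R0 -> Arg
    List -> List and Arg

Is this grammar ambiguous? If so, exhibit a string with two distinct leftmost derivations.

Witness: v or v

Derivation 1: Stmt ⇒ Stmt or List ⇒ List or List ⇒ Arg or List ⇒ v or List ⇒ v or Arg ⇒ v or v
Derivation 2: Stmt ⇒ List ⇒ v or List ⇒ v or Arg ⇒ v or v

Two distinct leftmost derivations for the same string.

Ambiguous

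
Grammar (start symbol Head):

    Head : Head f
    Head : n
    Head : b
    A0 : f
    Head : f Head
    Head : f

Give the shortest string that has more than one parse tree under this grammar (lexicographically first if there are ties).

f f

length 1: no string has ≥2 trees
length 2: f f has 2 parse trees

Two derivations of f f:
  Head ⇒ Head f ⇒ f f
  Head ⇒ f Head ⇒ f f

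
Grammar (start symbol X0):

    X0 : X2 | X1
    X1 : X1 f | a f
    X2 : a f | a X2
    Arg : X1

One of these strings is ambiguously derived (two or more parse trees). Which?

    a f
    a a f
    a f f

a f

a f: 2 trees
a a f: 1 tree
a f f: 1 tree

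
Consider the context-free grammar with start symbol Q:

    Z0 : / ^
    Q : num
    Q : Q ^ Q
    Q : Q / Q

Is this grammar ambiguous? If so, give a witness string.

Ambiguous

Witness: num / num / num

Derivation 1: Q ⇒ Q / Q ⇒ num / Q ⇒ num / Q / Q ⇒ num / num / Q ⇒ num / num / num
Derivation 2: Q ⇒ Q / Q ⇒ Q / Q / Q ⇒ num / Q / Q ⇒ num / num / Q ⇒ num / num / num

Two distinct leftmost derivations for the same string.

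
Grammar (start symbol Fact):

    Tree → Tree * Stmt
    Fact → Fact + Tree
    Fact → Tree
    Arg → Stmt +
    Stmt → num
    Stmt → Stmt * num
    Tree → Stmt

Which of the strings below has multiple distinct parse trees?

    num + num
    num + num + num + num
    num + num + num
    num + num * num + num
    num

num + num * num + num

num + num: 1 tree
num + num + num + num: 1 tree
num + num + num: 1 tree
num + num * num + num: 2 trees
num: 1 tree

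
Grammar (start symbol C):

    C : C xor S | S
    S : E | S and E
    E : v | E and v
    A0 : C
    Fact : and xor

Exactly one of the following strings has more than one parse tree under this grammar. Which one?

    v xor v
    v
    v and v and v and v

v and v and v and v

v xor v: 1 tree
v: 1 tree
v and v and v and v: 8 trees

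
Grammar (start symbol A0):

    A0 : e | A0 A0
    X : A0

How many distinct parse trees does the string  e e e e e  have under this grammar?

14

Parse trees for e e e e e (showing first 6 of 14):
  [A0 [A0 e] [A0 [A0 e] [A0 [A0 e] [A0 [A0 e] [A0 e]]]]]
  [A0 [A0 e] [A0 [A0 e] [A0 [A0 [A0 e] [A0 e]] [A0 e]]]]
  [A0 [A0 e] [A0 [A0 [A0 e] [A0 e]] [A0 [A0 e] [A0 e]]]]
  [A0 [A0 e] [A0 [A0 [A0 e] [A0 [A0 e] [A0 e]]] [A0 e]]]
  [A0 [A0 e] [A0 [A0 [A0 [A0 e] [A0 e]] [A0 e]] [A0 e]]]
  [A0 [A0 [A0 e] [A0 e]] [A0 [A0 e] [A0 [A0 e] [A0 e]]]]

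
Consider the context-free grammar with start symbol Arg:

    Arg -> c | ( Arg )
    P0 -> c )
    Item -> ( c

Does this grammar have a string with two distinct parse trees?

Unambiguous

(P0, Item are unreachable from Arg, so their rules don't affect L(Arg).) Each string is a nest of matched brackets around a single atom. An opening bracket forces the recursive rule; an atom forces the base rule.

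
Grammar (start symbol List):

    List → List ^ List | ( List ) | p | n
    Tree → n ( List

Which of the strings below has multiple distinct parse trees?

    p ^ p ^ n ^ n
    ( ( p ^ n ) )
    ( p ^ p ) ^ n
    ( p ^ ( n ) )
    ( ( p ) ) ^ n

p ^ p ^ n ^ n

p ^ p ^ n ^ n: 5 trees
( ( p ^ n ) ): 1 tree
( p ^ p ) ^ n: 1 tree
( p ^ ( n ) ): 1 tree
( ( p ) ) ^ n: 1 tree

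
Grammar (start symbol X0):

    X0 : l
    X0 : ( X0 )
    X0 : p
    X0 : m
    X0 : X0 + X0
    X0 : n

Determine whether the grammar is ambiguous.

Ambiguous

Witness: l + l + l

Derivation 1: X0 ⇒ X0 + X0 ⇒ l + X0 ⇒ l + X0 + X0 ⇒ l + l + X0 ⇒ l + l + l
Derivation 2: X0 ⇒ X0 + X0 ⇒ X0 + X0 + X0 ⇒ l + X0 + X0 ⇒ l + l + X0 ⇒ l + l + l

Two distinct leftmost derivations for the same string.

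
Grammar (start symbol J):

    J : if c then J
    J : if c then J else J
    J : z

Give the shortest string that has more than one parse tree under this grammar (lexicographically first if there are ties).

length 1: no string has ≥2 trees
length 4: no string has ≥2 trees
length 6: no string has ≥2 trees
length 7: no string has ≥2 trees
length 9: if c then if c then z else z has 2 parse trees

Two derivations of if c then if c then z else z:
  J ⇒ if c then J ⇒ if c then if c then J else J ⇒ if c then if c then z else J ⇒ if c then if c then z else z
  J ⇒ if c then J else J ⇒ if c then if c then J else J ⇒ if c then if c then z else J ⇒ if c then if c then z else z

if c then if c then z else z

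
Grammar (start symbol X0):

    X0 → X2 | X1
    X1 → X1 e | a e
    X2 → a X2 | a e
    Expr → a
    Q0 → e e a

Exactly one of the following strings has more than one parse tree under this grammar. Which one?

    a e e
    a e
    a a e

a e

a e e: 1 tree
a e: 2 trees
a a e: 1 tree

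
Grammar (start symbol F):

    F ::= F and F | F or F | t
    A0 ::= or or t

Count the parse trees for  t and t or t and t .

Parse trees for t and t or t and t:
  [F [F t] and [F [F [F t] or [F t]] and [F t]]]
  [F [F t] and [F [F t] or [F [F t] and [F t]]]]
  [F [F [F t] and [F [F t] or [F t]]] and [F t]]
  [F [F [F [F t] and [F t]] or [F t]] and [F t]]
  [F [F [F t] and [F t]] or [F [F t] and [F t]]]

5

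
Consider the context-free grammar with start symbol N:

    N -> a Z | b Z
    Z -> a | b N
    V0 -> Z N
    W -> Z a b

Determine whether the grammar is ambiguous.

Unambiguous

Only N, Z are reachable from N; ignoring the rest: Each reachable nonterminal has at most one production per leading terminal, and all productions are right-linear; the derivation is determined token-by-token.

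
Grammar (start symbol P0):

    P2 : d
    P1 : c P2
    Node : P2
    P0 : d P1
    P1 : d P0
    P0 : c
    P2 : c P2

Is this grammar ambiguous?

Unambiguous

(Node is unreachable from P0, so its rules don't affect L(P0).) Restricted to the reachable nonterminals, every rule has the form A → t or A → t B, and no two rules for the same A share a first terminal. The grammar encodes a DFA — one run per string.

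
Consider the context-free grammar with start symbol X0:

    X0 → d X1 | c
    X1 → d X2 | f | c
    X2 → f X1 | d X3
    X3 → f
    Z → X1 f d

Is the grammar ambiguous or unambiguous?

Only X0, X1, X2, X3 are reachable from X0; ignoring the rest: Each reachable nonterminal has at most one production per leading terminal, and all productions are right-linear; the derivation is determined token-by-token.

Unambiguous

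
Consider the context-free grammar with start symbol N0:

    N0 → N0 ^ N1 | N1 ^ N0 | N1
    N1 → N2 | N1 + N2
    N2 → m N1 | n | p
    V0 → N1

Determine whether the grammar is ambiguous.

Ambiguous

Witness: n ^ n

Derivation 1: N0 ⇒ N0 ^ N1 ⇒ N1 ^ N1 ⇒ N2 ^ N1 ⇒ n ^ N1 ⇒ n ^ N2 ⇒ n ^ n
Derivation 2: N0 ⇒ N1 ^ N0 ⇒ N2 ^ N0 ⇒ n ^ N0 ⇒ n ^ N1 ⇒ n ^ N2 ⇒ n ^ n

Two distinct leftmost derivations for the same string.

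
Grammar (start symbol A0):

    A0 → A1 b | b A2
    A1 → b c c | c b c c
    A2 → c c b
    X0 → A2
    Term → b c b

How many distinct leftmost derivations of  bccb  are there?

2

Parse trees for bccb:
  [A0 [A1 b c c] b]
  [A0 b [A2 c c b]]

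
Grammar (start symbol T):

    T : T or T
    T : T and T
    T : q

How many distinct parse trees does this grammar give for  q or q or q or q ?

5

Parse trees for q or q or q or q:
  [T [T q] or [T [T q] or [T [T q] or [T q]]]]
  [T [T q] or [T [T [T q] or [T q]] or [T q]]]
  [T [T [T q] or [T q]] or [T [T q] or [T q]]]
  [T [T [T q] or [T [T q] or [T q]]] or [T q]]
  [T [T [T [T q] or [T q]] or [T q]] or [T q]]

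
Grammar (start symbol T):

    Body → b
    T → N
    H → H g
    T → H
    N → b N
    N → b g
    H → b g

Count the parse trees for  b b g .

Parse trees for b b g:
  [T [N b [N b g]]]

1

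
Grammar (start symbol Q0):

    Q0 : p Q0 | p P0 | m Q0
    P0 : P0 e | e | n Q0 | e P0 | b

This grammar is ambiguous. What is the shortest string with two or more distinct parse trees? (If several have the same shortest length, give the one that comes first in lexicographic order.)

p e e

length 2: no string has ≥2 trees
length 3: p e e has 2 parse trees

Two derivations of p e e:
  Q0 ⇒ p P0 ⇒ p P0 e ⇒ p e e
  Q0 ⇒ p P0 ⇒ p e P0 ⇒ p e e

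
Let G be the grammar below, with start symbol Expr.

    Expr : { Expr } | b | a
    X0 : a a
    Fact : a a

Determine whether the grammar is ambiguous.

(X0, Fact are unreachable from Expr, so their rules don't affect L(Expr).) L(Expr) is { openⁿ atom closeⁿ : n ≥ 0 }. The bracket depth fixes n, and the derivation is forced at every step.

Unambiguous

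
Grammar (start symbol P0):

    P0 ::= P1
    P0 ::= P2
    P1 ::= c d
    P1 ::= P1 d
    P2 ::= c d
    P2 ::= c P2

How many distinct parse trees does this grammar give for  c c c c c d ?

Parse trees for c c c c c d:
  [P0 [P2 c [P2 c [P2 c [P2 c [P2 c d]]]]]]

1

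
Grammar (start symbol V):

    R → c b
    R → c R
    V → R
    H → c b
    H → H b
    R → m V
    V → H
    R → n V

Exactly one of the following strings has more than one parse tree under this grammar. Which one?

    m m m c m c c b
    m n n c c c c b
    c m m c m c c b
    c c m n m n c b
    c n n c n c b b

m m m c m c c b: 1 tree
m n n c c c c b: 1 tree
c m m c m c c b: 1 tree
c c m n m n c b: 2 trees
c n n c n c b b: 1 tree

c c m n m n c b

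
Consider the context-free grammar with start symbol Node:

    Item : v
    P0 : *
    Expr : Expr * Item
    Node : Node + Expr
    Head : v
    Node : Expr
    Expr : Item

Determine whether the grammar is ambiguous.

(P0, Head are unreachable from Node, so their rules don't affect L(Node).) The grammar is stratified — Node handles '+' (left-recursive), Expr handles '*', Item atoms. Each operator has a fixed associativity and precedence level, so every string has one parse.

Unambiguous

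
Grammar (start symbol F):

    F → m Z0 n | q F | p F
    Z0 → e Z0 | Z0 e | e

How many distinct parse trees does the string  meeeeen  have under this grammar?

16

Parse trees for meeeeen (showing first 6 of 16):
  [F m [Z0 e [Z0 e [Z0 e [Z0 e [Z0 e]]]]] n]
  [F m [Z0 e [Z0 e [Z0 e [Z0 [Z0 e] e]]]] n]
  [F m [Z0 e [Z0 e [Z0 [Z0 e [Z0 e]] e]]] n]
  [F m [Z0 e [Z0 e [Z0 [Z0 [Z0 e] e] e]]] n]
  [F m [Z0 e [Z0 [Z0 e [Z0 e [Z0 e]]] e]] n]
  [F m [Z0 e [Z0 [Z0 e [Z0 [Z0 e] e]] e]] n]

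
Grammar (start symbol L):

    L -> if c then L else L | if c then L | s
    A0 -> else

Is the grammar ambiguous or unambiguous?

Witness: if c then if c then s else s

Derivation 1: L ⇒ if c then L else L ⇒ if c then if c then L else L ⇒ if c then if c then s else L ⇒ if c then if c then s else s
Derivation 2: L ⇒ if c then L ⇒ if c then if c then L else L ⇒ if c then if c then s else L ⇒ if c then if c then s else s

Two distinct leftmost derivations for the same string.

Ambiguous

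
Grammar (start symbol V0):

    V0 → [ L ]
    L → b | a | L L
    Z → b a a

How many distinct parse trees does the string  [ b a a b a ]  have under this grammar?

Parse trees for [ b a a b a ] (showing first 6 of 14):
  [V0 [ [L [L b] [L [L a] [L [L a] [L [L b] [L a]]]]] ]]
  [V0 [ [L [L b] [L [L a] [L [L [L a] [L b]] [L a]]]] ]]
  [V0 [ [L [L b] [L [L [L a] [L a]] [L [L b] [L a]]]] ]]
  [V0 [ [L [L b] [L [L [L a] [L [L a] [L b]]] [L a]]] ]]
  [V0 [ [L [L b] [L [L [L [L a] [L a]] [L b]] [L a]]] ]]
  [V0 [ [L [L [L b] [L a]] [L [L a] [L [L b] [L a]]]] ]]

14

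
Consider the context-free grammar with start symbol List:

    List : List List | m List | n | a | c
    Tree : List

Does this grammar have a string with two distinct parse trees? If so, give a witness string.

Ambiguous

Witness: a a a

Derivation 1: List ⇒ List List ⇒ List List List ⇒ a List List ⇒ a a List ⇒ a a a
Derivation 2: List ⇒ List List ⇒ a List ⇒ a List List ⇒ a a List ⇒ a a a

Two distinct leftmost derivations for the same string.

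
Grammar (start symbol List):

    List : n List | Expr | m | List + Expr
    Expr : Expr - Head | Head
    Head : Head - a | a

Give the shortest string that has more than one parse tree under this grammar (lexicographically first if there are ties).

length 1: no string has ≥2 trees
length 2: no string has ≥2 trees
length 3: a - a has 2 parse trees

Two derivations of a - a:
  List ⇒ Expr ⇒ Expr - Head ⇒ Head - Head ⇒ a - Head ⇒ a - a
  List ⇒ Expr ⇒ Head ⇒ Head - a ⇒ a - a

a - a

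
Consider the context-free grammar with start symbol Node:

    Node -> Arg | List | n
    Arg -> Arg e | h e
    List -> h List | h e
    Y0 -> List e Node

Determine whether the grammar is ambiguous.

Ambiguous

Witness: h e

Derivation 1: Node ⇒ Arg ⇒ h e
Derivation 2: Node ⇒ List ⇒ h e

Two distinct leftmost derivations for the same string.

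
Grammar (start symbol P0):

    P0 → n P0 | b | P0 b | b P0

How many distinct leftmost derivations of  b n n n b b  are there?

Parse trees for b n n n b b:
  [P0 [P0 b [P0 n [P0 n [P0 n [P0 b]]]]] b]
  [P0 b [P0 n [P0 n [P0 n [P0 [P0 b] b]]]]]
  [P0 b [P0 n [P0 n [P0 n [P0 b [P0 b]]]]]]
  [P0 b [P0 n [P0 n [P0 [P0 n [P0 b]] b]]]]
  [P0 b [P0 n [P0 [P0 n [P0 n [P0 b]]] b]]]
  [P0 b [P0 [P0 n [P0 n [P0 n [P0 b]]]] b]]

6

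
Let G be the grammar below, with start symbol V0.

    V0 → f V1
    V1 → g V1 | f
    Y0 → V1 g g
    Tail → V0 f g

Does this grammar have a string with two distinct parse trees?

Only V0, V1 are reachable from V0; ignoring the rest: Each reachable nonterminal has at most one production per leading terminal, and all productions are right-linear; the derivation is determined token-by-token.

Unambiguous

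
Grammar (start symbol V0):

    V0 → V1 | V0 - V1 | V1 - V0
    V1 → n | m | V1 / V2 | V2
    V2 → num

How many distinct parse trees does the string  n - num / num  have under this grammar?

Parse trees for n - num / num:
  [V0 [V0 [V1 n]] - [V1 [V1 [V2 num]] / [V2 num]]]
  [V0 [V1 n] - [V0 [V1 [V1 [V2 num]] / [V2 num]]]]

2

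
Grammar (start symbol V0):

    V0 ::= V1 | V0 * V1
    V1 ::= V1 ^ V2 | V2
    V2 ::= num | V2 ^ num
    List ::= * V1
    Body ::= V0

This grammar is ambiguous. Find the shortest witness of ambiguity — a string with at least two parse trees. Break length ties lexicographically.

length 1: no string has ≥2 trees
length 3: num ^ num has 2 parse trees

Two derivations of num ^ num:
  V0 ⇒ V1 ⇒ V1 ^ V2 ⇒ V2 ^ V2 ⇒ num ^ V2 ⇒ num ^ num
  V0 ⇒ V1 ⇒ V2 ⇒ V2 ^ num ⇒ num ^ num

num ^ num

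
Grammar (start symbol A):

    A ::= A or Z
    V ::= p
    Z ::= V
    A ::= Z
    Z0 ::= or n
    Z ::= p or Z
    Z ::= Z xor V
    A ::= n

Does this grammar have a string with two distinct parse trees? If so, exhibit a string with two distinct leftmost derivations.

Witness: p or p

Derivation 1: A ⇒ A or Z ⇒ Z or Z ⇒ V or Z ⇒ p or Z ⇒ p or V ⇒ p or p
Derivation 2: A ⇒ Z ⇒ p or Z ⇒ p or V ⇒ p or p

Two distinct leftmost derivations for the same string.

Ambiguous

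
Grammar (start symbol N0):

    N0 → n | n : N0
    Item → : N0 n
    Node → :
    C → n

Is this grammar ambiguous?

Only N0 is reachable from N0; ignoring the rest: Right-recursive list with a separator: after each atom, whether the separator follows determines the rule. One parse per string.

Unambiguous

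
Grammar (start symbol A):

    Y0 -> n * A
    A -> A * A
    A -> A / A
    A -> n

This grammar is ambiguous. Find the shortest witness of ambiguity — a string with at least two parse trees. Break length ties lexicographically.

n * n * n

length 1: no string has ≥2 trees
length 3: no string has ≥2 trees
length 5: n * n * n has 2 parse trees

Two derivations of n * n * n:
  A ⇒ A * A ⇒ A * A * A ⇒ n * A * A ⇒ n * n * A ⇒ n * n * n
  A ⇒ A * A ⇒ n * A ⇒ n * A * A ⇒ n * n * A ⇒ n * n * n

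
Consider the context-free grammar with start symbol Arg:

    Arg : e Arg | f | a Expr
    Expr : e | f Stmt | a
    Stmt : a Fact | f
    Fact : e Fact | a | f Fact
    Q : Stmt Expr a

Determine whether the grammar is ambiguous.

Unambiguous

(Q is unreachable from Arg, so its rules don't affect L(Arg).) The reachable rules are right-linear with at most one rule per (nonterminal, next-terminal) pair. Each input token forces the next rule, so parsing is deterministic.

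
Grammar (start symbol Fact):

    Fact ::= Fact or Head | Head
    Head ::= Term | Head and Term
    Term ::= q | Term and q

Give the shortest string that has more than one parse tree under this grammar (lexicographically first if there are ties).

length 1: no string has ≥2 trees
length 3: q and q has 2 parse trees

Two derivations of q and q:
  Fact ⇒ Head ⇒ Term ⇒ Term and q ⇒ q and q
  Fact ⇒ Head ⇒ Head and Term ⇒ Term and Term ⇒ q and Term ⇒ q and q

q and q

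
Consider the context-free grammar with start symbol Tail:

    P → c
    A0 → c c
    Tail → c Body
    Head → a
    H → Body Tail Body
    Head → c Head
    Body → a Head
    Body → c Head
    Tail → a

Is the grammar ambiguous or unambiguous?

Unambiguous

(A0, H, P are unreachable from Tail, so their rules don't affect L(Tail).) The reachable rules are right-linear with at most one rule per (nonterminal, next-terminal) pair. Each input token forces the next rule, so parsing is deterministic.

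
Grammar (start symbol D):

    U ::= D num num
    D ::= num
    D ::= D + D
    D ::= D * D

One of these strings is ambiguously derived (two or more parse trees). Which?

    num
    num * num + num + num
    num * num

num: 1 tree
num * num + num + num: 5 trees
num * num: 1 tree

num * num + num + num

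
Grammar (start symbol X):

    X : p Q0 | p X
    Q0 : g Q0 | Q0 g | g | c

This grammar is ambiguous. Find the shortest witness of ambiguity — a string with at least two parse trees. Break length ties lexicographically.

length 2: no string has ≥2 trees
length 3: p g g has 2 parse trees

Two derivations of p g g:
  X ⇒ p Q0 ⇒ p g Q0 ⇒ p g g
  X ⇒ p Q0 ⇒ p Q0 g ⇒ p g g

p g g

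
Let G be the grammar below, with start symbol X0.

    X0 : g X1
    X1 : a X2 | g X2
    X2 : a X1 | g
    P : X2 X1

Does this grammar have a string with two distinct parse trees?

Unambiguous

(P is unreachable from X0, so its rules don't affect L(X0).) The reachable rules are right-linear with at most one rule per (nonterminal, next-terminal) pair. Each input token forces the next rule, so parsing is deterministic.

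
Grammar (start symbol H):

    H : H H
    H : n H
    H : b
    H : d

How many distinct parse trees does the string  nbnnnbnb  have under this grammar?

11

Parse trees for nbnnnbnb (showing first 6 of 11):
  [H [H n [H b]] [H [H n [H n [H n [H b]]]] [H n [H b]]]]
  [H [H n [H b]] [H n [H [H n [H n [H b]]] [H n [H b]]]]]
  [H [H n [H b]] [H n [H n [H [H n [H b]] [H n [H b]]]]]]
  [H [H n [H b]] [H n [H n [H n [H [H b] [H n [H b]]]]]]]
  [H [H [H n [H b]] [H n [H n [H n [H b]]]]] [H n [H b]]]
  [H [H n [H [H b] [H n [H n [H n [H b]]]]]] [H n [H b]]]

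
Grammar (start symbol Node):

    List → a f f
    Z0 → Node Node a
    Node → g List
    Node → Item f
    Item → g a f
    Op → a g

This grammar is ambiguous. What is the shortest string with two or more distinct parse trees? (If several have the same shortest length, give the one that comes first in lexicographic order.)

g a f f

length 4: g a f f has 2 parse trees

Two derivations of g a f f:
  Node ⇒ g List ⇒ g a f f
  Node ⇒ Item f ⇒ g a f f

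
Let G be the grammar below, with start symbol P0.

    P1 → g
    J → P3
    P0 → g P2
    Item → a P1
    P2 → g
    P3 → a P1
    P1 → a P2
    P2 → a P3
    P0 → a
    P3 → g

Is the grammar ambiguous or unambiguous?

Unambiguous

(Item, J are unreachable from P0, so their rules don't affect L(P0).) Restricted to the reachable nonterminals, every rule has the form A → t or A → t B, and no two rules for the same A share a first terminal. The grammar encodes a DFA — one run per string.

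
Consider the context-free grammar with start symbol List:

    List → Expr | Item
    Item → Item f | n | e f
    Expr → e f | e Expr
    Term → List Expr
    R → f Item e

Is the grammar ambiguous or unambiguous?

Ambiguous

Witness: e f

Derivation 1: List ⇒ Expr ⇒ e f
Derivation 2: List ⇒ Item ⇒ e f

Two distinct leftmost derivations for the same string.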